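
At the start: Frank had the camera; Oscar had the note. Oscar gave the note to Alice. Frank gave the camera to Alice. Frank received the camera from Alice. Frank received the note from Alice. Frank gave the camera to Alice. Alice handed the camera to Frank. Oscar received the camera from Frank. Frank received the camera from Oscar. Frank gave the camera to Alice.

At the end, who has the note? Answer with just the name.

Tracking all object holders:
Start: camera:Frank, note:Oscar
Event 1 (give note: Oscar -> Alice). State: camera:Frank, note:Alice
Event 2 (give camera: Frank -> Alice). State: camera:Alice, note:Alice
Event 3 (give camera: Alice -> Frank). State: camera:Frank, note:Alice
Event 4 (give note: Alice -> Frank). State: camera:Frank, note:Frank
Event 5 (give camera: Frank -> Alice). State: camera:Alice, note:Frank
Event 6 (give camera: Alice -> Frank). State: camera:Frank, note:Frank
Event 7 (give camera: Frank -> Oscar). State: camera:Oscar, note:Frank
Event 8 (give camera: Oscar -> Frank). State: camera:Frank, note:Frank
Event 9 (give camera: Frank -> Alice). State: camera:Alice, note:Frank

Final state: camera:Alice, note:Frank
The note is held by Frank.

Answer: Frank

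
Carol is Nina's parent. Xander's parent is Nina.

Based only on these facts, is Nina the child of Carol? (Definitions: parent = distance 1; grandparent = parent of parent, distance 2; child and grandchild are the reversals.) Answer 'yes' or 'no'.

Answer: yes

Derivation:
Reconstructing the parent chain from the given facts:
  Carol -> Nina -> Xander
(each arrow means 'parent of the next')
Positions in the chain (0 = top):
  position of Carol: 0
  position of Nina: 1
  position of Xander: 2

Nina is at position 1, Carol is at position 0; signed distance (j - i) = -1.
'child' requires j - i = -1. Actual distance is -1, so the relation HOLDS.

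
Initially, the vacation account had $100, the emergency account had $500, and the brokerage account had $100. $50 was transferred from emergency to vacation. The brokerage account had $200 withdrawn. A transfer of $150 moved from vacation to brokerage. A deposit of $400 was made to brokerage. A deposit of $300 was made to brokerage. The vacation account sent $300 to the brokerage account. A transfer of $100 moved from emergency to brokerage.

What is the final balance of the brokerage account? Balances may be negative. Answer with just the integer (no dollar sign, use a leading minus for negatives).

Tracking account balances step by step:
Start: vacation=100, emergency=500, brokerage=100
Event 1 (transfer 50 emergency -> vacation): emergency: 500 - 50 = 450, vacation: 100 + 50 = 150. Balances: vacation=150, emergency=450, brokerage=100
Event 2 (withdraw 200 from brokerage): brokerage: 100 - 200 = -100. Balances: vacation=150, emergency=450, brokerage=-100
Event 3 (transfer 150 vacation -> brokerage): vacation: 150 - 150 = 0, brokerage: -100 + 150 = 50. Balances: vacation=0, emergency=450, brokerage=50
Event 4 (deposit 400 to brokerage): brokerage: 50 + 400 = 450. Balances: vacation=0, emergency=450, brokerage=450
Event 5 (deposit 300 to brokerage): brokerage: 450 + 300 = 750. Balances: vacation=0, emergency=450, brokerage=750
Event 6 (transfer 300 vacation -> brokerage): vacation: 0 - 300 = -300, brokerage: 750 + 300 = 1050. Balances: vacation=-300, emergency=450, brokerage=1050
Event 7 (transfer 100 emergency -> brokerage): emergency: 450 - 100 = 350, brokerage: 1050 + 100 = 1150. Balances: vacation=-300, emergency=350, brokerage=1150

Final balance of brokerage: 1150

Answer: 1150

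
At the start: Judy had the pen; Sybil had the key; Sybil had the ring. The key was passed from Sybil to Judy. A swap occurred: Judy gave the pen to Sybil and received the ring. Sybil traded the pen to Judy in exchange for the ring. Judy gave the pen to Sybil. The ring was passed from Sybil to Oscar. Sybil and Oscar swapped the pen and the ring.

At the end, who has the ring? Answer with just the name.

Tracking all object holders:
Start: pen:Judy, key:Sybil, ring:Sybil
Event 1 (give key: Sybil -> Judy). State: pen:Judy, key:Judy, ring:Sybil
Event 2 (swap pen<->ring: now pen:Sybil, ring:Judy). State: pen:Sybil, key:Judy, ring:Judy
Event 3 (swap pen<->ring: now pen:Judy, ring:Sybil). State: pen:Judy, key:Judy, ring:Sybil
Event 4 (give pen: Judy -> Sybil). State: pen:Sybil, key:Judy, ring:Sybil
Event 5 (give ring: Sybil -> Oscar). State: pen:Sybil, key:Judy, ring:Oscar
Event 6 (swap pen<->ring: now pen:Oscar, ring:Sybil). State: pen:Oscar, key:Judy, ring:Sybil

Final state: pen:Oscar, key:Judy, ring:Sybil
The ring is held by Sybil.

Answer: Sybil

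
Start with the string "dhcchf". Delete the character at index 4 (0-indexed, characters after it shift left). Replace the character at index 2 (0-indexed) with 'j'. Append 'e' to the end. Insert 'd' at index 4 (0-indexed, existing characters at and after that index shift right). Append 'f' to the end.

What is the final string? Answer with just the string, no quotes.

Applying each edit step by step:
Start: "dhcchf"
Op 1 (delete idx 4 = 'h'): "dhcchf" -> "dhccf"
Op 2 (replace idx 2: 'c' -> 'j'): "dhccf" -> "dhjcf"
Op 3 (append 'e'): "dhjcf" -> "dhjcfe"
Op 4 (insert 'd' at idx 4): "dhjcfe" -> "dhjcdfe"
Op 5 (append 'f'): "dhjcdfe" -> "dhjcdfef"

Answer: dhjcdfef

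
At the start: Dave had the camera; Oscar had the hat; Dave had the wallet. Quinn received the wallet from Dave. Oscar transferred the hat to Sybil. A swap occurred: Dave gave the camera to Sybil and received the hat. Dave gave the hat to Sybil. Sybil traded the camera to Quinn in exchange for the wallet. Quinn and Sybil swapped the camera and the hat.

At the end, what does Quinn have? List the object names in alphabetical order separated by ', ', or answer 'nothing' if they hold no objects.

Answer: hat

Derivation:
Tracking all object holders:
Start: camera:Dave, hat:Oscar, wallet:Dave
Event 1 (give wallet: Dave -> Quinn). State: camera:Dave, hat:Oscar, wallet:Quinn
Event 2 (give hat: Oscar -> Sybil). State: camera:Dave, hat:Sybil, wallet:Quinn
Event 3 (swap camera<->hat: now camera:Sybil, hat:Dave). State: camera:Sybil, hat:Dave, wallet:Quinn
Event 4 (give hat: Dave -> Sybil). State: camera:Sybil, hat:Sybil, wallet:Quinn
Event 5 (swap camera<->wallet: now camera:Quinn, wallet:Sybil). State: camera:Quinn, hat:Sybil, wallet:Sybil
Event 6 (swap camera<->hat: now camera:Sybil, hat:Quinn). State: camera:Sybil, hat:Quinn, wallet:Sybil

Final state: camera:Sybil, hat:Quinn, wallet:Sybil
Quinn holds: hat.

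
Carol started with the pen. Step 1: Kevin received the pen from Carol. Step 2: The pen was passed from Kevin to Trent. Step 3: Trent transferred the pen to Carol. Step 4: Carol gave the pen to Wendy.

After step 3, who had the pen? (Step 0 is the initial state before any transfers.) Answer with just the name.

Answer: Carol

Derivation:
Tracking the pen holder through step 3:
After step 0 (start): Carol
After step 1: Kevin
After step 2: Trent
After step 3: Carol

At step 3, the holder is Carol.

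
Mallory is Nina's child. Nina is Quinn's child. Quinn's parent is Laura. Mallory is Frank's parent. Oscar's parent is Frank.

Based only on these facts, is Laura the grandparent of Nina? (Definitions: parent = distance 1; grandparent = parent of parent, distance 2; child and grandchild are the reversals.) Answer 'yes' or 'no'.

Answer: yes

Derivation:
Reconstructing the parent chain from the given facts:
  Laura -> Quinn -> Nina -> Mallory -> Frank -> Oscar
(each arrow means 'parent of the next')
Positions in the chain (0 = top):
  position of Laura: 0
  position of Quinn: 1
  position of Nina: 2
  position of Mallory: 3
  position of Frank: 4
  position of Oscar: 5

Laura is at position 0, Nina is at position 2; signed distance (j - i) = 2.
'grandparent' requires j - i = 2. Actual distance is 2, so the relation HOLDS.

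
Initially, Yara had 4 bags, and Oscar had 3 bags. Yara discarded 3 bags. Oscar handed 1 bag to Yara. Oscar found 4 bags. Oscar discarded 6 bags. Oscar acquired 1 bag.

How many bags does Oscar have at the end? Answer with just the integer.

Answer: 1

Derivation:
Tracking counts step by step:
Start: Yara=4, Oscar=3
Event 1 (Yara -3): Yara: 4 -> 1. State: Yara=1, Oscar=3
Event 2 (Oscar -> Yara, 1): Oscar: 3 -> 2, Yara: 1 -> 2. State: Yara=2, Oscar=2
Event 3 (Oscar +4): Oscar: 2 -> 6. State: Yara=2, Oscar=6
Event 4 (Oscar -6): Oscar: 6 -> 0. State: Yara=2, Oscar=0
Event 5 (Oscar +1): Oscar: 0 -> 1. State: Yara=2, Oscar=1

Oscar's final count: 1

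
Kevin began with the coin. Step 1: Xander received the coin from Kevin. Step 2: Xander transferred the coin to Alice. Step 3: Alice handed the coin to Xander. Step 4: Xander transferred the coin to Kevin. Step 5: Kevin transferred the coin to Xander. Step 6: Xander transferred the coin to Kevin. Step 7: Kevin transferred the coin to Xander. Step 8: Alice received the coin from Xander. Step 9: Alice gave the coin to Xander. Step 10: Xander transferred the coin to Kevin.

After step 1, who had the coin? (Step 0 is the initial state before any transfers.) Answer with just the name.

Tracking the coin holder through step 1:
After step 0 (start): Kevin
After step 1: Xander

At step 1, the holder is Xander.

Answer: Xander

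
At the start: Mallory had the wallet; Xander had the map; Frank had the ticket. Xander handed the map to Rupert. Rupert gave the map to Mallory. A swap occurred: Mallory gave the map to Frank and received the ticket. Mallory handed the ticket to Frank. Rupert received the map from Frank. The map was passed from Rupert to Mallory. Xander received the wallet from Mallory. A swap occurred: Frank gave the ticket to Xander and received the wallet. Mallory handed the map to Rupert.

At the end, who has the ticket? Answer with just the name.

Tracking all object holders:
Start: wallet:Mallory, map:Xander, ticket:Frank
Event 1 (give map: Xander -> Rupert). State: wallet:Mallory, map:Rupert, ticket:Frank
Event 2 (give map: Rupert -> Mallory). State: wallet:Mallory, map:Mallory, ticket:Frank
Event 3 (swap map<->ticket: now map:Frank, ticket:Mallory). State: wallet:Mallory, map:Frank, ticket:Mallory
Event 4 (give ticket: Mallory -> Frank). State: wallet:Mallory, map:Frank, ticket:Frank
Event 5 (give map: Frank -> Rupert). State: wallet:Mallory, map:Rupert, ticket:Frank
Event 6 (give map: Rupert -> Mallory). State: wallet:Mallory, map:Mallory, ticket:Frank
Event 7 (give wallet: Mallory -> Xander). State: wallet:Xander, map:Mallory, ticket:Frank
Event 8 (swap ticket<->wallet: now ticket:Xander, wallet:Frank). State: wallet:Frank, map:Mallory, ticket:Xander
Event 9 (give map: Mallory -> Rupert). State: wallet:Frank, map:Rupert, ticket:Xander

Final state: wallet:Frank, map:Rupert, ticket:Xander
The ticket is held by Xander.

Answer: Xander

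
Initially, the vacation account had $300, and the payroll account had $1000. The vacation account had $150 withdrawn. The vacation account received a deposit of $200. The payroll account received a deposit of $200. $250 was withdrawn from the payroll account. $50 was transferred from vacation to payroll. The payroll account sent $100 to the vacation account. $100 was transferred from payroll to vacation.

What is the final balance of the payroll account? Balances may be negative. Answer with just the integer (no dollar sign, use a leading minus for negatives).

Answer: 800

Derivation:
Tracking account balances step by step:
Start: vacation=300, payroll=1000
Event 1 (withdraw 150 from vacation): vacation: 300 - 150 = 150. Balances: vacation=150, payroll=1000
Event 2 (deposit 200 to vacation): vacation: 150 + 200 = 350. Balances: vacation=350, payroll=1000
Event 3 (deposit 200 to payroll): payroll: 1000 + 200 = 1200. Balances: vacation=350, payroll=1200
Event 4 (withdraw 250 from payroll): payroll: 1200 - 250 = 950. Balances: vacation=350, payroll=950
Event 5 (transfer 50 vacation -> payroll): vacation: 350 - 50 = 300, payroll: 950 + 50 = 1000. Balances: vacation=300, payroll=1000
Event 6 (transfer 100 payroll -> vacation): payroll: 1000 - 100 = 900, vacation: 300 + 100 = 400. Balances: vacation=400, payroll=900
Event 7 (transfer 100 payroll -> vacation): payroll: 900 - 100 = 800, vacation: 400 + 100 = 500. Balances: vacation=500, payroll=800

Final balance of payroll: 800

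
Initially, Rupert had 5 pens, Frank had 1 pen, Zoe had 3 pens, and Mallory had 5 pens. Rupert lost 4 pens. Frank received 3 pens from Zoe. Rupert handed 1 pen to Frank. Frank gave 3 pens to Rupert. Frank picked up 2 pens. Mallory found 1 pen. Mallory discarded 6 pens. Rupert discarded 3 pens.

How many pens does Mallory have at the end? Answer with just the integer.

Answer: 0

Derivation:
Tracking counts step by step:
Start: Rupert=5, Frank=1, Zoe=3, Mallory=5
Event 1 (Rupert -4): Rupert: 5 -> 1. State: Rupert=1, Frank=1, Zoe=3, Mallory=5
Event 2 (Zoe -> Frank, 3): Zoe: 3 -> 0, Frank: 1 -> 4. State: Rupert=1, Frank=4, Zoe=0, Mallory=5
Event 3 (Rupert -> Frank, 1): Rupert: 1 -> 0, Frank: 4 -> 5. State: Rupert=0, Frank=5, Zoe=0, Mallory=5
Event 4 (Frank -> Rupert, 3): Frank: 5 -> 2, Rupert: 0 -> 3. State: Rupert=3, Frank=2, Zoe=0, Mallory=5
Event 5 (Frank +2): Frank: 2 -> 4. State: Rupert=3, Frank=4, Zoe=0, Mallory=5
Event 6 (Mallory +1): Mallory: 5 -> 6. State: Rupert=3, Frank=4, Zoe=0, Mallory=6
Event 7 (Mallory -6): Mallory: 6 -> 0. State: Rupert=3, Frank=4, Zoe=0, Mallory=0
Event 8 (Rupert -3): Rupert: 3 -> 0. State: Rupert=0, Frank=4, Zoe=0, Mallory=0

Mallory's final count: 0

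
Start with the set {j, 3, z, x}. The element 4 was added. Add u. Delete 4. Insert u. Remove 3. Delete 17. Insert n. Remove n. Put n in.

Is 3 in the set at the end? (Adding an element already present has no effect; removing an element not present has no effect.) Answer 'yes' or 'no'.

Answer: no

Derivation:
Tracking the set through each operation:
Start: {3, j, x, z}
Event 1 (add 4): added. Set: {3, 4, j, x, z}
Event 2 (add u): added. Set: {3, 4, j, u, x, z}
Event 3 (remove 4): removed. Set: {3, j, u, x, z}
Event 4 (add u): already present, no change. Set: {3, j, u, x, z}
Event 5 (remove 3): removed. Set: {j, u, x, z}
Event 6 (remove 17): not present, no change. Set: {j, u, x, z}
Event 7 (add n): added. Set: {j, n, u, x, z}
Event 8 (remove n): removed. Set: {j, u, x, z}
Event 9 (add n): added. Set: {j, n, u, x, z}

Final set: {j, n, u, x, z} (size 5)
3 is NOT in the final set.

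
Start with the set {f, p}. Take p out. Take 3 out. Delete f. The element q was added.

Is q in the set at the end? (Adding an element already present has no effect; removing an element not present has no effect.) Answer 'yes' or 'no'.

Answer: yes

Derivation:
Tracking the set through each operation:
Start: {f, p}
Event 1 (remove p): removed. Set: {f}
Event 2 (remove 3): not present, no change. Set: {f}
Event 3 (remove f): removed. Set: {}
Event 4 (add q): added. Set: {q}

Final set: {q} (size 1)
q is in the final set.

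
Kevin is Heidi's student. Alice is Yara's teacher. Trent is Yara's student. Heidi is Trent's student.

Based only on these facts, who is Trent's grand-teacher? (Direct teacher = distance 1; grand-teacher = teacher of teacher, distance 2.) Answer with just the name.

Reconstructing the teacher chain from the given facts:
  Alice -> Yara -> Trent -> Heidi -> Kevin
(each arrow means 'teacher of the next')
Positions in the chain (0 = top):
  position of Alice: 0
  position of Yara: 1
  position of Trent: 2
  position of Heidi: 3
  position of Kevin: 4

Trent is at position 2; the grand-teacher is 2 steps up the chain, i.e. position 0: Alice.

Answer: Alice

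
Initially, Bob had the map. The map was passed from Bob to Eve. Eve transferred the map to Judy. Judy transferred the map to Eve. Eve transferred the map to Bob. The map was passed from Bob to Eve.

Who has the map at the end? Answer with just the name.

Answer: Eve

Derivation:
Tracking the map through each event:
Start: Bob has the map.
After event 1: Eve has the map.
After event 2: Judy has the map.
After event 3: Eve has the map.
After event 4: Bob has the map.
After event 5: Eve has the map.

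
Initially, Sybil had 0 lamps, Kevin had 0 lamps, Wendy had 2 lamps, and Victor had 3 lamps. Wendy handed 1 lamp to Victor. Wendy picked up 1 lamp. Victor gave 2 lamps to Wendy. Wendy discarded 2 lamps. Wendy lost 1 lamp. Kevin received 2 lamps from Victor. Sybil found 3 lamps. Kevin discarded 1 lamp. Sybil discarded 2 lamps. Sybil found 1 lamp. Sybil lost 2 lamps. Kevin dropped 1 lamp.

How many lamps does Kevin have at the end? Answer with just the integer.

Answer: 0

Derivation:
Tracking counts step by step:
Start: Sybil=0, Kevin=0, Wendy=2, Victor=3
Event 1 (Wendy -> Victor, 1): Wendy: 2 -> 1, Victor: 3 -> 4. State: Sybil=0, Kevin=0, Wendy=1, Victor=4
Event 2 (Wendy +1): Wendy: 1 -> 2. State: Sybil=0, Kevin=0, Wendy=2, Victor=4
Event 3 (Victor -> Wendy, 2): Victor: 4 -> 2, Wendy: 2 -> 4. State: Sybil=0, Kevin=0, Wendy=4, Victor=2
Event 4 (Wendy -2): Wendy: 4 -> 2. State: Sybil=0, Kevin=0, Wendy=2, Victor=2
Event 5 (Wendy -1): Wendy: 2 -> 1. State: Sybil=0, Kevin=0, Wendy=1, Victor=2
Event 6 (Victor -> Kevin, 2): Victor: 2 -> 0, Kevin: 0 -> 2. State: Sybil=0, Kevin=2, Wendy=1, Victor=0
Event 7 (Sybil +3): Sybil: 0 -> 3. State: Sybil=3, Kevin=2, Wendy=1, Victor=0
Event 8 (Kevin -1): Kevin: 2 -> 1. State: Sybil=3, Kevin=1, Wendy=1, Victor=0
Event 9 (Sybil -2): Sybil: 3 -> 1. State: Sybil=1, Kevin=1, Wendy=1, Victor=0
Event 10 (Sybil +1): Sybil: 1 -> 2. State: Sybil=2, Kevin=1, Wendy=1, Victor=0
Event 11 (Sybil -2): Sybil: 2 -> 0. State: Sybil=0, Kevin=1, Wendy=1, Victor=0
Event 12 (Kevin -1): Kevin: 1 -> 0. State: Sybil=0, Kevin=0, Wendy=1, Victor=0

Kevin's final count: 0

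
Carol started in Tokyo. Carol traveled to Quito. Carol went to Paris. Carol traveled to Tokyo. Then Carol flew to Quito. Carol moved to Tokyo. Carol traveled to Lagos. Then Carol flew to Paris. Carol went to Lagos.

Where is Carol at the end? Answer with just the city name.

Tracking Carol's location:
Start: Carol is in Tokyo.
After move 1: Tokyo -> Quito. Carol is in Quito.
After move 2: Quito -> Paris. Carol is in Paris.
After move 3: Paris -> Tokyo. Carol is in Tokyo.
After move 4: Tokyo -> Quito. Carol is in Quito.
After move 5: Quito -> Tokyo. Carol is in Tokyo.
After move 6: Tokyo -> Lagos. Carol is in Lagos.
After move 7: Lagos -> Paris. Carol is in Paris.
After move 8: Paris -> Lagos. Carol is in Lagos.

Answer: Lagos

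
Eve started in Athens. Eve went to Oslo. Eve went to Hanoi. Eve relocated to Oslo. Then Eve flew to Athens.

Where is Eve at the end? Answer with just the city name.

Answer: Athens

Derivation:
Tracking Eve's location:
Start: Eve is in Athens.
After move 1: Athens -> Oslo. Eve is in Oslo.
After move 2: Oslo -> Hanoi. Eve is in Hanoi.
After move 3: Hanoi -> Oslo. Eve is in Oslo.
After move 4: Oslo -> Athens. Eve is in Athens.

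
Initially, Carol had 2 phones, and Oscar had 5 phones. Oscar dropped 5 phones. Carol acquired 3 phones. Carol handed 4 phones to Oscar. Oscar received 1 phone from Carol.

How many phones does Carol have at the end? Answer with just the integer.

Answer: 0

Derivation:
Tracking counts step by step:
Start: Carol=2, Oscar=5
Event 1 (Oscar -5): Oscar: 5 -> 0. State: Carol=2, Oscar=0
Event 2 (Carol +3): Carol: 2 -> 5. State: Carol=5, Oscar=0
Event 3 (Carol -> Oscar, 4): Carol: 5 -> 1, Oscar: 0 -> 4. State: Carol=1, Oscar=4
Event 4 (Carol -> Oscar, 1): Carol: 1 -> 0, Oscar: 4 -> 5. State: Carol=0, Oscar=5

Carol's final count: 0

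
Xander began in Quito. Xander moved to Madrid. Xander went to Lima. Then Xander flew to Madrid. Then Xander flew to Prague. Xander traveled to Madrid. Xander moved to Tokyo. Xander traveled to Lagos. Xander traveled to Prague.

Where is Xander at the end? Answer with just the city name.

Answer: Prague

Derivation:
Tracking Xander's location:
Start: Xander is in Quito.
After move 1: Quito -> Madrid. Xander is in Madrid.
After move 2: Madrid -> Lima. Xander is in Lima.
After move 3: Lima -> Madrid. Xander is in Madrid.
After move 4: Madrid -> Prague. Xander is in Prague.
After move 5: Prague -> Madrid. Xander is in Madrid.
After move 6: Madrid -> Tokyo. Xander is in Tokyo.
After move 7: Tokyo -> Lagos. Xander is in Lagos.
After move 8: Lagos -> Prague. Xander is in Prague.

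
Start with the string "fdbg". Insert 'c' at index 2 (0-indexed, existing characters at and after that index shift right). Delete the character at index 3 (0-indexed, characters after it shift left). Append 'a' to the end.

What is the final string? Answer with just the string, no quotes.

Answer: fdcga

Derivation:
Applying each edit step by step:
Start: "fdbg"
Op 1 (insert 'c' at idx 2): "fdbg" -> "fdcbg"
Op 2 (delete idx 3 = 'b'): "fdcbg" -> "fdcg"
Op 3 (append 'a'): "fdcg" -> "fdcga"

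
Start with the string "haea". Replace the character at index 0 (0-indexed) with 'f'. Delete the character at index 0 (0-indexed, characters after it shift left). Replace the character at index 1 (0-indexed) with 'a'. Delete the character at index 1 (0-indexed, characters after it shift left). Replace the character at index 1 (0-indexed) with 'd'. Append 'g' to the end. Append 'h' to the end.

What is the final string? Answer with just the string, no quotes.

Answer: adgh

Derivation:
Applying each edit step by step:
Start: "haea"
Op 1 (replace idx 0: 'h' -> 'f'): "haea" -> "faea"
Op 2 (delete idx 0 = 'f'): "faea" -> "aea"
Op 3 (replace idx 1: 'e' -> 'a'): "aea" -> "aaa"
Op 4 (delete idx 1 = 'a'): "aaa" -> "aa"
Op 5 (replace idx 1: 'a' -> 'd'): "aa" -> "ad"
Op 6 (append 'g'): "ad" -> "adg"
Op 7 (append 'h'): "adg" -> "adgh"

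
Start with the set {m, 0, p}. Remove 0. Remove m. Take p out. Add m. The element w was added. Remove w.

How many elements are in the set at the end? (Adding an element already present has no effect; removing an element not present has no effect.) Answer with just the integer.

Answer: 1

Derivation:
Tracking the set through each operation:
Start: {0, m, p}
Event 1 (remove 0): removed. Set: {m, p}
Event 2 (remove m): removed. Set: {p}
Event 3 (remove p): removed. Set: {}
Event 4 (add m): added. Set: {m}
Event 5 (add w): added. Set: {m, w}
Event 6 (remove w): removed. Set: {m}

Final set: {m} (size 1)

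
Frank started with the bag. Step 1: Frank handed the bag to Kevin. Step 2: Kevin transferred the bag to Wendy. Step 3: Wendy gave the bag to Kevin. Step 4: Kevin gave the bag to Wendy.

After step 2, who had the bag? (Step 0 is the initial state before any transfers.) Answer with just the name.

Answer: Wendy

Derivation:
Tracking the bag holder through step 2:
After step 0 (start): Frank
After step 1: Kevin
After step 2: Wendy

At step 2, the holder is Wendy.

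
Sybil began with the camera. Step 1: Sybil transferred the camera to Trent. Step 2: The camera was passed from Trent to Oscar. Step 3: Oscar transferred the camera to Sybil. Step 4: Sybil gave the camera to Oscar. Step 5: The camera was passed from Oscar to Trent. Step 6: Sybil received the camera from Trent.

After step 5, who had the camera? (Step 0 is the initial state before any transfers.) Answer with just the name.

Answer: Trent

Derivation:
Tracking the camera holder through step 5:
After step 0 (start): Sybil
After step 1: Trent
After step 2: Oscar
After step 3: Sybil
After step 4: Oscar
After step 5: Trent

At step 5, the holder is Trent.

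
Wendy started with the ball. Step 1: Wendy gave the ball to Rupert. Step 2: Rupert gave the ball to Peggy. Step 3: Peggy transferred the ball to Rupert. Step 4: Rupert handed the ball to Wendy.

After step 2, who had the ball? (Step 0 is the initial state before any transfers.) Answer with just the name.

Tracking the ball holder through step 2:
After step 0 (start): Wendy
After step 1: Rupert
After step 2: Peggy

At step 2, the holder is Peggy.

Answer: Peggy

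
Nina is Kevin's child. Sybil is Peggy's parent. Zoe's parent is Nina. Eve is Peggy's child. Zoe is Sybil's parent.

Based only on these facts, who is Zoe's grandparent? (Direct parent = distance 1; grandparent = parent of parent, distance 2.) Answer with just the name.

Reconstructing the parent chain from the given facts:
  Kevin -> Nina -> Zoe -> Sybil -> Peggy -> Eve
(each arrow means 'parent of the next')
Positions in the chain (0 = top):
  position of Kevin: 0
  position of Nina: 1
  position of Zoe: 2
  position of Sybil: 3
  position of Peggy: 4
  position of Eve: 5

Zoe is at position 2; the grandparent is 2 steps up the chain, i.e. position 0: Kevin.

Answer: Kevin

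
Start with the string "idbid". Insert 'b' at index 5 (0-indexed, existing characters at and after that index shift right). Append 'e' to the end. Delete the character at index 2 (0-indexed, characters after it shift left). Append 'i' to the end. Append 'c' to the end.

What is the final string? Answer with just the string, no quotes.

Answer: ididbeic

Derivation:
Applying each edit step by step:
Start: "idbid"
Op 1 (insert 'b' at idx 5): "idbid" -> "idbidb"
Op 2 (append 'e'): "idbidb" -> "idbidbe"
Op 3 (delete idx 2 = 'b'): "idbidbe" -> "ididbe"
Op 4 (append 'i'): "ididbe" -> "ididbei"
Op 5 (append 'c'): "ididbei" -> "ididbeic"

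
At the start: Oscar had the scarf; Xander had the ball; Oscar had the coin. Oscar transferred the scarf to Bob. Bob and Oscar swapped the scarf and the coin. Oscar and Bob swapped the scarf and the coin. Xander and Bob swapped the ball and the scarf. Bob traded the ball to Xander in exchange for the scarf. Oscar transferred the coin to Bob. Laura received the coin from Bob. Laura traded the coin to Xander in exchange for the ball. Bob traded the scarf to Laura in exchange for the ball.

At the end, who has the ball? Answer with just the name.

Answer: Bob

Derivation:
Tracking all object holders:
Start: scarf:Oscar, ball:Xander, coin:Oscar
Event 1 (give scarf: Oscar -> Bob). State: scarf:Bob, ball:Xander, coin:Oscar
Event 2 (swap scarf<->coin: now scarf:Oscar, coin:Bob). State: scarf:Oscar, ball:Xander, coin:Bob
Event 3 (swap scarf<->coin: now scarf:Bob, coin:Oscar). State: scarf:Bob, ball:Xander, coin:Oscar
Event 4 (swap ball<->scarf: now ball:Bob, scarf:Xander). State: scarf:Xander, ball:Bob, coin:Oscar
Event 5 (swap ball<->scarf: now ball:Xander, scarf:Bob). State: scarf:Bob, ball:Xander, coin:Oscar
Event 6 (give coin: Oscar -> Bob). State: scarf:Bob, ball:Xander, coin:Bob
Event 7 (give coin: Bob -> Laura). State: scarf:Bob, ball:Xander, coin:Laura
Event 8 (swap coin<->ball: now coin:Xander, ball:Laura). State: scarf:Bob, ball:Laura, coin:Xander
Event 9 (swap scarf<->ball: now scarf:Laura, ball:Bob). State: scarf:Laura, ball:Bob, coin:Xander

Final state: scarf:Laura, ball:Bob, coin:Xander
The ball is held by Bob.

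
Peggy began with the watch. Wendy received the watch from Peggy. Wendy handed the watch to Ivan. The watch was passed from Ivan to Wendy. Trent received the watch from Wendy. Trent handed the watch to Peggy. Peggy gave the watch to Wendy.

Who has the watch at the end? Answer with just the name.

Answer: Wendy

Derivation:
Tracking the watch through each event:
Start: Peggy has the watch.
After event 1: Wendy has the watch.
After event 2: Ivan has the watch.
After event 3: Wendy has the watch.
After event 4: Trent has the watch.
After event 5: Peggy has the watch.
After event 6: Wendy has the watch.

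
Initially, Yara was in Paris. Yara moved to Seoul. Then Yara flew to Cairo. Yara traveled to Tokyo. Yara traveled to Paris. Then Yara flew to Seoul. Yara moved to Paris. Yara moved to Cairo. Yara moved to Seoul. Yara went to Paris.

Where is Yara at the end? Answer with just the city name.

Tracking Yara's location:
Start: Yara is in Paris.
After move 1: Paris -> Seoul. Yara is in Seoul.
After move 2: Seoul -> Cairo. Yara is in Cairo.
After move 3: Cairo -> Tokyo. Yara is in Tokyo.
After move 4: Tokyo -> Paris. Yara is in Paris.
After move 5: Paris -> Seoul. Yara is in Seoul.
After move 6: Seoul -> Paris. Yara is in Paris.
After move 7: Paris -> Cairo. Yara is in Cairo.
After move 8: Cairo -> Seoul. Yara is in Seoul.
After move 9: Seoul -> Paris. Yara is in Paris.

Answer: Paris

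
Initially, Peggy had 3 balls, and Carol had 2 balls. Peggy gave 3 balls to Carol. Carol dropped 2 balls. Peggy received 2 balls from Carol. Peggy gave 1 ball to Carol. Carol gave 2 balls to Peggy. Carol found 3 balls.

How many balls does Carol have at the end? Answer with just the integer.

Tracking counts step by step:
Start: Peggy=3, Carol=2
Event 1 (Peggy -> Carol, 3): Peggy: 3 -> 0, Carol: 2 -> 5. State: Peggy=0, Carol=5
Event 2 (Carol -2): Carol: 5 -> 3. State: Peggy=0, Carol=3
Event 3 (Carol -> Peggy, 2): Carol: 3 -> 1, Peggy: 0 -> 2. State: Peggy=2, Carol=1
Event 4 (Peggy -> Carol, 1): Peggy: 2 -> 1, Carol: 1 -> 2. State: Peggy=1, Carol=2
Event 5 (Carol -> Peggy, 2): Carol: 2 -> 0, Peggy: 1 -> 3. State: Peggy=3, Carol=0
Event 6 (Carol +3): Carol: 0 -> 3. State: Peggy=3, Carol=3

Carol's final count: 3

Answer: 3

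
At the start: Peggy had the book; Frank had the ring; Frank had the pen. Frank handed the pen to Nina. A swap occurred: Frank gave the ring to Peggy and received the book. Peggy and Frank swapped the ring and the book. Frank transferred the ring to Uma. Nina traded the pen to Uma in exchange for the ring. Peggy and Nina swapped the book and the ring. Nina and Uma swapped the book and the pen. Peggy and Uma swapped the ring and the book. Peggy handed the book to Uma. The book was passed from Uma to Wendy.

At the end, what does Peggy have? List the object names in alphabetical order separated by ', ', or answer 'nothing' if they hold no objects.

Answer: nothing

Derivation:
Tracking all object holders:
Start: book:Peggy, ring:Frank, pen:Frank
Event 1 (give pen: Frank -> Nina). State: book:Peggy, ring:Frank, pen:Nina
Event 2 (swap ring<->book: now ring:Peggy, book:Frank). State: book:Frank, ring:Peggy, pen:Nina
Event 3 (swap ring<->book: now ring:Frank, book:Peggy). State: book:Peggy, ring:Frank, pen:Nina
Event 4 (give ring: Frank -> Uma). State: book:Peggy, ring:Uma, pen:Nina
Event 5 (swap pen<->ring: now pen:Uma, ring:Nina). State: book:Peggy, ring:Nina, pen:Uma
Event 6 (swap book<->ring: now book:Nina, ring:Peggy). State: book:Nina, ring:Peggy, pen:Uma
Event 7 (swap book<->pen: now book:Uma, pen:Nina). State: book:Uma, ring:Peggy, pen:Nina
Event 8 (swap ring<->book: now ring:Uma, book:Peggy). State: book:Peggy, ring:Uma, pen:Nina
Event 9 (give book: Peggy -> Uma). State: book:Uma, ring:Uma, pen:Nina
Event 10 (give book: Uma -> Wendy). State: book:Wendy, ring:Uma, pen:Nina

Final state: book:Wendy, ring:Uma, pen:Nina
Peggy holds: (nothing).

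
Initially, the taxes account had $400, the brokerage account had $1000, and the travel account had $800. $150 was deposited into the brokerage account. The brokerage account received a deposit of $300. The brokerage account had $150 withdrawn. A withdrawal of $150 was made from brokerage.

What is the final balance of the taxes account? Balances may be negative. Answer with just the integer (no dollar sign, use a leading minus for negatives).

Answer: 400

Derivation:
Tracking account balances step by step:
Start: taxes=400, brokerage=1000, travel=800
Event 1 (deposit 150 to brokerage): brokerage: 1000 + 150 = 1150. Balances: taxes=400, brokerage=1150, travel=800
Event 2 (deposit 300 to brokerage): brokerage: 1150 + 300 = 1450. Balances: taxes=400, brokerage=1450, travel=800
Event 3 (withdraw 150 from brokerage): brokerage: 1450 - 150 = 1300. Balances: taxes=400, brokerage=1300, travel=800
Event 4 (withdraw 150 from brokerage): brokerage: 1300 - 150 = 1150. Balances: taxes=400, brokerage=1150, travel=800

Final balance of taxes: 400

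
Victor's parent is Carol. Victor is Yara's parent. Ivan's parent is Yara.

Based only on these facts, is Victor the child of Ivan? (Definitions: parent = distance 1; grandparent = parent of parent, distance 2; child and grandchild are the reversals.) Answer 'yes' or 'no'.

Reconstructing the parent chain from the given facts:
  Carol -> Victor -> Yara -> Ivan
(each arrow means 'parent of the next')
Positions in the chain (0 = top):
  position of Carol: 0
  position of Victor: 1
  position of Yara: 2
  position of Ivan: 3

Victor is at position 1, Ivan is at position 3; signed distance (j - i) = 2.
'child' requires j - i = -1. Actual distance is 2, so the relation does NOT hold.

Answer: no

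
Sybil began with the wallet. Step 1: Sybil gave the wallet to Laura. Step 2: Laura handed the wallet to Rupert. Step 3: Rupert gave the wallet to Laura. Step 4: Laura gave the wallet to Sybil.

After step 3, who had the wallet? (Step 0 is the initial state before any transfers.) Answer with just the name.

Answer: Laura

Derivation:
Tracking the wallet holder through step 3:
After step 0 (start): Sybil
After step 1: Laura
After step 2: Rupert
After step 3: Laura

At step 3, the holder is Laura.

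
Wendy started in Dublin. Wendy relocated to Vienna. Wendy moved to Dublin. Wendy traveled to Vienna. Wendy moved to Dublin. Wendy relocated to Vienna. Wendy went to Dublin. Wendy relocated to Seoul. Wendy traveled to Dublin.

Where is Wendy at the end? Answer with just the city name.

Answer: Dublin

Derivation:
Tracking Wendy's location:
Start: Wendy is in Dublin.
After move 1: Dublin -> Vienna. Wendy is in Vienna.
After move 2: Vienna -> Dublin. Wendy is in Dublin.
After move 3: Dublin -> Vienna. Wendy is in Vienna.
After move 4: Vienna -> Dublin. Wendy is in Dublin.
After move 5: Dublin -> Vienna. Wendy is in Vienna.
After move 6: Vienna -> Dublin. Wendy is in Dublin.
After move 7: Dublin -> Seoul. Wendy is in Seoul.
After move 8: Seoul -> Dublin. Wendy is in Dublin.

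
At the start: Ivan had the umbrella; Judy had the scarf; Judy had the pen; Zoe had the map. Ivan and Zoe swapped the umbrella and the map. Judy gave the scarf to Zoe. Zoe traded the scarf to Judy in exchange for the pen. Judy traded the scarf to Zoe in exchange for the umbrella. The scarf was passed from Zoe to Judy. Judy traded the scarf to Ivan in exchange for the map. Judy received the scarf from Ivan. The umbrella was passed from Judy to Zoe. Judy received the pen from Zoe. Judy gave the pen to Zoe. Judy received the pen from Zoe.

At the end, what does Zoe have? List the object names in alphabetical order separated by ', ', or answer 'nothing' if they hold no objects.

Answer: umbrella

Derivation:
Tracking all object holders:
Start: umbrella:Ivan, scarf:Judy, pen:Judy, map:Zoe
Event 1 (swap umbrella<->map: now umbrella:Zoe, map:Ivan). State: umbrella:Zoe, scarf:Judy, pen:Judy, map:Ivan
Event 2 (give scarf: Judy -> Zoe). State: umbrella:Zoe, scarf:Zoe, pen:Judy, map:Ivan
Event 3 (swap scarf<->pen: now scarf:Judy, pen:Zoe). State: umbrella:Zoe, scarf:Judy, pen:Zoe, map:Ivan
Event 4 (swap scarf<->umbrella: now scarf:Zoe, umbrella:Judy). State: umbrella:Judy, scarf:Zoe, pen:Zoe, map:Ivan
Event 5 (give scarf: Zoe -> Judy). State: umbrella:Judy, scarf:Judy, pen:Zoe, map:Ivan
Event 6 (swap scarf<->map: now scarf:Ivan, map:Judy). State: umbrella:Judy, scarf:Ivan, pen:Zoe, map:Judy
Event 7 (give scarf: Ivan -> Judy). State: umbrella:Judy, scarf:Judy, pen:Zoe, map:Judy
Event 8 (give umbrella: Judy -> Zoe). State: umbrella:Zoe, scarf:Judy, pen:Zoe, map:Judy
Event 9 (give pen: Zoe -> Judy). State: umbrella:Zoe, scarf:Judy, pen:Judy, map:Judy
Event 10 (give pen: Judy -> Zoe). State: umbrella:Zoe, scarf:Judy, pen:Zoe, map:Judy
Event 11 (give pen: Zoe -> Judy). State: umbrella:Zoe, scarf:Judy, pen:Judy, map:Judy

Final state: umbrella:Zoe, scarf:Judy, pen:Judy, map:Judy
Zoe holds: umbrella.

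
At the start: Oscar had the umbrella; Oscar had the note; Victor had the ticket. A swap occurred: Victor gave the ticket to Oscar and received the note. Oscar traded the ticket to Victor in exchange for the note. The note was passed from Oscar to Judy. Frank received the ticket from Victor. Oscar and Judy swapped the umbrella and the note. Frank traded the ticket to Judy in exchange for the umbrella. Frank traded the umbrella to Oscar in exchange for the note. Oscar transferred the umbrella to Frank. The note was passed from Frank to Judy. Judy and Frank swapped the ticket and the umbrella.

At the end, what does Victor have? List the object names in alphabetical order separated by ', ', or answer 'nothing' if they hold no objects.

Tracking all object holders:
Start: umbrella:Oscar, note:Oscar, ticket:Victor
Event 1 (swap ticket<->note: now ticket:Oscar, note:Victor). State: umbrella:Oscar, note:Victor, ticket:Oscar
Event 2 (swap ticket<->note: now ticket:Victor, note:Oscar). State: umbrella:Oscar, note:Oscar, ticket:Victor
Event 3 (give note: Oscar -> Judy). State: umbrella:Oscar, note:Judy, ticket:Victor
Event 4 (give ticket: Victor -> Frank). State: umbrella:Oscar, note:Judy, ticket:Frank
Event 5 (swap umbrella<->note: now umbrella:Judy, note:Oscar). State: umbrella:Judy, note:Oscar, ticket:Frank
Event 6 (swap ticket<->umbrella: now ticket:Judy, umbrella:Frank). State: umbrella:Frank, note:Oscar, ticket:Judy
Event 7 (swap umbrella<->note: now umbrella:Oscar, note:Frank). State: umbrella:Oscar, note:Frank, ticket:Judy
Event 8 (give umbrella: Oscar -> Frank). State: umbrella:Frank, note:Frank, ticket:Judy
Event 9 (give note: Frank -> Judy). State: umbrella:Frank, note:Judy, ticket:Judy
Event 10 (swap ticket<->umbrella: now ticket:Frank, umbrella:Judy). State: umbrella:Judy, note:Judy, ticket:Frank

Final state: umbrella:Judy, note:Judy, ticket:Frank
Victor holds: (nothing).

Answer: nothing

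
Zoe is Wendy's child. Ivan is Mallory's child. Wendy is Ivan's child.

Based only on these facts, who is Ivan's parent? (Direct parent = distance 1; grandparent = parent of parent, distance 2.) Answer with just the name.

Answer: Mallory

Derivation:
Reconstructing the parent chain from the given facts:
  Mallory -> Ivan -> Wendy -> Zoe
(each arrow means 'parent of the next')
Positions in the chain (0 = top):
  position of Mallory: 0
  position of Ivan: 1
  position of Wendy: 2
  position of Zoe: 3

Ivan is at position 1; the parent is 1 step up the chain, i.e. position 0: Mallory.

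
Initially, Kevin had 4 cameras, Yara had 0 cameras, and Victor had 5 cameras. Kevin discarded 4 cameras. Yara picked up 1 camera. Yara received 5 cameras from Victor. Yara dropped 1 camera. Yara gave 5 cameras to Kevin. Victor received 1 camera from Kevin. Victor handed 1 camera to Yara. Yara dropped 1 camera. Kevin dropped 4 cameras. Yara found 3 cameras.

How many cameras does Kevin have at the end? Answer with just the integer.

Tracking counts step by step:
Start: Kevin=4, Yara=0, Victor=5
Event 1 (Kevin -4): Kevin: 4 -> 0. State: Kevin=0, Yara=0, Victor=5
Event 2 (Yara +1): Yara: 0 -> 1. State: Kevin=0, Yara=1, Victor=5
Event 3 (Victor -> Yara, 5): Victor: 5 -> 0, Yara: 1 -> 6. State: Kevin=0, Yara=6, Victor=0
Event 4 (Yara -1): Yara: 6 -> 5. State: Kevin=0, Yara=5, Victor=0
Event 5 (Yara -> Kevin, 5): Yara: 5 -> 0, Kevin: 0 -> 5. State: Kevin=5, Yara=0, Victor=0
Event 6 (Kevin -> Victor, 1): Kevin: 5 -> 4, Victor: 0 -> 1. State: Kevin=4, Yara=0, Victor=1
Event 7 (Victor -> Yara, 1): Victor: 1 -> 0, Yara: 0 -> 1. State: Kevin=4, Yara=1, Victor=0
Event 8 (Yara -1): Yara: 1 -> 0. State: Kevin=4, Yara=0, Victor=0
Event 9 (Kevin -4): Kevin: 4 -> 0. State: Kevin=0, Yara=0, Victor=0
Event 10 (Yara +3): Yara: 0 -> 3. State: Kevin=0, Yara=3, Victor=0

Kevin's final count: 0

Answer: 0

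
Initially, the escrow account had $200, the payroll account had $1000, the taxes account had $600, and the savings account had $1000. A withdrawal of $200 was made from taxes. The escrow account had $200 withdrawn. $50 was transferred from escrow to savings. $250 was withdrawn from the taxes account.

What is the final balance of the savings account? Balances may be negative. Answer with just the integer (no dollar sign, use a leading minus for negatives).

Answer: 1050

Derivation:
Tracking account balances step by step:
Start: escrow=200, payroll=1000, taxes=600, savings=1000
Event 1 (withdraw 200 from taxes): taxes: 600 - 200 = 400. Balances: escrow=200, payroll=1000, taxes=400, savings=1000
Event 2 (withdraw 200 from escrow): escrow: 200 - 200 = 0. Balances: escrow=0, payroll=1000, taxes=400, savings=1000
Event 3 (transfer 50 escrow -> savings): escrow: 0 - 50 = -50, savings: 1000 + 50 = 1050. Balances: escrow=-50, payroll=1000, taxes=400, savings=1050
Event 4 (withdraw 250 from taxes): taxes: 400 - 250 = 150. Balances: escrow=-50, payroll=1000, taxes=150, savings=1050

Final balance of savings: 1050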